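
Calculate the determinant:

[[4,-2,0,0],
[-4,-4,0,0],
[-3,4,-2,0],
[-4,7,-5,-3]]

The matrix is block lower-triangular with a 2×2 block and a 2×2 block on the diagonal, so its determinant equals the product of the determinants of the diagonal blocks.
det of the 2×2 block = -24
det of the 2×2 block = 6
det = (-24)·(6) = -144

-144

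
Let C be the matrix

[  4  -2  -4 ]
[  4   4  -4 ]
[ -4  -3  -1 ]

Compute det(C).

The determinant is -120.

Expand along column 1:
  + 4 · |4 -4; -3 -1| = 4·(-4 − 12) = -64
  − 4 · |-2 -4; -3 -1| = −4·(2 − 12) = 40
  + (-4) · |-2 -4; 4 -4| = (-4)·(8 − (-16)) = -96
Sum: (-64) + (40) + (-96) = -120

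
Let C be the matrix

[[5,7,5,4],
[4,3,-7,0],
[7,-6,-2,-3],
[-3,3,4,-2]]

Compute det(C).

The determinant is 3055.

Expand along row 2 (it has 1 zero):
  − (4) · M_21   where M_21 = det([7 5 4; -6 -2 -3; 3 4 -2]) = -65
  + (3) · M_22   where M_22 = det([5 5 4; 7 -2 -3; -3 4 -2]) = 283
  − (-7) · M_23   where M_23 = det([5 7 4; 7 -6 -3; -3 3 -2]) = 278
det = (-1)·(4)·(-65) + (+1)·(3)·(283) + (-1)·(-7)·(278) = 3055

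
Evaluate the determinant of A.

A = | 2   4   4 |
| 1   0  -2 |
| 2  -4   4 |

-64

Expand along column 2:
  − 4 · |1 -2; 2 4| = −4·(4 − (-4)) = -32
  − (-4) · |2 4; 1 -2| = −(-4)·(-4 − 4) = -32
Sum: (-32) + (-32) = -64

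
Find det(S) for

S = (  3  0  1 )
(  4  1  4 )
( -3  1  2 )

1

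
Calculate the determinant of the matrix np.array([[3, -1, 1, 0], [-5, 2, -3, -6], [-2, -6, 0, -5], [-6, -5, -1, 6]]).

-255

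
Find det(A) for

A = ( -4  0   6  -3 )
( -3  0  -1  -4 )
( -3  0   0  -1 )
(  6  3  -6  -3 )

Expand along column 2 (it has 3 zeros):
  + (3) · M_42   where M_42 = det([-4 6 -3; -3 -1 -4; -3 0 -1]) = 59
det = (+1)·(3)·(59) = 177

177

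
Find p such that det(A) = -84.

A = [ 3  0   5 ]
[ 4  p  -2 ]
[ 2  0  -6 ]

Expanding along the column containing p, det(A) is linear in p: det(A) = (-28)·p + (0).
Set (-28)·p + (0) = -84  ⇒  (-28)·p = -84  ⇒  p = 3.

3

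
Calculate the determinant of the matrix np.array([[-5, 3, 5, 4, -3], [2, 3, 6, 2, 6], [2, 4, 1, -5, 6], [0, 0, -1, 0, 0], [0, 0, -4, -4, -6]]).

Expand along row 4 (it has 4 zeros):
  − (-1) · M_43   where M_43 = det([-5 3 4 -3; 2 3 2 6; 2 4 -5 6; 0 0 -4 -6]) = -894
det = (-1)·(-1)·(-894) = -894

-894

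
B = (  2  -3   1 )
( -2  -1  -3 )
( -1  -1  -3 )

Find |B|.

Expand along column 1:
  + 2 · |-1 -3; -1 -3| = 2·(3 − 3) = 0
  − (-2) · |-3 1; -1 -3| = −(-2)·(9 − (-1)) = 20
  + (-1) · |-3 1; -1 -3| = (-1)·(9 − (-1)) = -10
Sum: (0) + (20) + (-10) = 10

10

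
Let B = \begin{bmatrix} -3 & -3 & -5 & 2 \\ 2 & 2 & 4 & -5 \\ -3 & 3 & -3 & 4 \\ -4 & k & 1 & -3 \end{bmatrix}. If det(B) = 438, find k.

k = -4

Expanding along the row containing k, det(B) is linear in k: det(B) = (-26)·k + (334).
Set (-26)·k + (334) = 438  ⇒  (-26)·k = 104  ⇒  k = -4.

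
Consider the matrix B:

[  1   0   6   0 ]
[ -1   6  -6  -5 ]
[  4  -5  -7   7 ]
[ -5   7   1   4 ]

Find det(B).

Expand along row 1 (it has 2 zeros):
  + (1) · M_11   where M_11 = det([6 -6 -5; -5 -7 7; 7 1 4]) = -844
  + (6) · M_13   where M_13 = det([-1 6 -5; 4 -5 7; -5 7 4]) = -252
det = (+1)·(1)·(-844) + (+1)·(6)·(-252) = -2356

|B| = -2356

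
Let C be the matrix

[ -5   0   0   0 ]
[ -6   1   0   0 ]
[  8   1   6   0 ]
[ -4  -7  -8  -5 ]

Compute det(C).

C is lower triangular, so det(C) is the product of the diagonal entries:
det = (-5) · (1) · (6) · (-5) = 150

The determinant is 150.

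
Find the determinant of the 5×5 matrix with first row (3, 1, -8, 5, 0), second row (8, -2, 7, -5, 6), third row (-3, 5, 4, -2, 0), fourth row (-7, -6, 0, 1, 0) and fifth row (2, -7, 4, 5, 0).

19152

Expand along column 5 (it has 4 zeros):
  − (6) · M_25   where M_25 = det([3 1 -8 5; -3 5 4 -2; -7 -6 0 1; 2 -7 4 5]) = -3192
det = (-1)·(6)·(-3192) = 19152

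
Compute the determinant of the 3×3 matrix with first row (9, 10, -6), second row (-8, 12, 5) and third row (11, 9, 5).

2309

Expand along row 1:
  + 9 · |12 5; 9 5| = 9·(60 − 45) = 135
  − 10 · |-8 5; 11 5| = −10·(-40 − 55) = 950
  + (-6) · |-8 12; 11 9| = (-6)·(-72 − 132) = 1224
Sum: (135) + (950) + (1224) = 2309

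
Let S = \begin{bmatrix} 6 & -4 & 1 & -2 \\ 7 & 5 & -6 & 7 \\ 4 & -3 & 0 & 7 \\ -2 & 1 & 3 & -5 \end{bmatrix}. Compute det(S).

Expand along row 3 (it has 1 zero):
  + (4) · M_31   where M_31 = det([-4 1 -2; 5 -6 7; 1 3 -5]) = -46
  − (-3) · M_32   where M_32 = det([6 1 -2; 7 -6 7; -2 3 -5]) = 57
  − (7) · M_34   where M_34 = det([6 -4 1; 7 5 -6; -2 1 3]) = 179
det = (+1)·(4)·(-46) + (-1)·(-3)·(57) + (-1)·(7)·(179) = -1266

-1266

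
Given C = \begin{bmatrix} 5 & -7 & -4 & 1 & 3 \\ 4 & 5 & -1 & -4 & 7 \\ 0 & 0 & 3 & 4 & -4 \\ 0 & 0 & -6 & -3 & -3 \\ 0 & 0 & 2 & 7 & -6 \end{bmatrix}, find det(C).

C is block upper-triangular with a 2×2 block and a 3×3 block on the diagonal, so its determinant equals the product of the determinants of the diagonal blocks.
det of the 2×2 block = 53
det of the 3×3 block = 93
det = (53)·(93) = 4929

4929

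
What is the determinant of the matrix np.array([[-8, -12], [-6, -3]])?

det = (-8)·(-3) − (-12)·(-6) = 24 − 72 = -48

-48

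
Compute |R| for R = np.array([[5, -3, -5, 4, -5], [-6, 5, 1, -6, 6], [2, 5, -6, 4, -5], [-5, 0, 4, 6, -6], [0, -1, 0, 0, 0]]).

156

Expand along row 5 (it has 4 zeros):
  − (-1) · M_52   where M_52 = det([5 -5 4 -5; -6 1 -6 6; 2 -6 4 -5; -5 4 6 -6]) = 156
det = (-1)·(-1)·(156) = 156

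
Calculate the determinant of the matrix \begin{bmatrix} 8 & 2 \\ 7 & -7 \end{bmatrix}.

det = 8·(-7) − 2·7 = -56 − 14 = -70

The determinant is -70.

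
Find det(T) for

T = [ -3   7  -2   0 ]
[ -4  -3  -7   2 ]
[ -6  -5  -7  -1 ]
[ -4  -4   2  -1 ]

982

Expand along row 1 (it has 1 zero):
  + (-3) · M_11   where M_11 = det([-3 -7 2; -5 -7 -1; -4 2 -1]) = -96
  − (7) · M_12   where M_12 = det([-4 -7 2; -6 -7 -1; -4 2 -1]) = -102
  + (-2) · M_13   where M_13 = det([-4 -3 2; -6 -5 -1; -4 -4 -1]) = 10
det = (+1)·(-3)·(-96) + (-1)·(7)·(-102) + (+1)·(-2)·(10) = 982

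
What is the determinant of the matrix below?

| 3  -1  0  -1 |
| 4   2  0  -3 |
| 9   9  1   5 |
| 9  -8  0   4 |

The determinant is 45.

Expand along column 3 (it has 3 zeros):
  + (1) · M_33   where M_33 = det([3 -1 -1; 4 2 -3; 9 -8 4]) = 45
det = (+1)·(1)·(45) = 45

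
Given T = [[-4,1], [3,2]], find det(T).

det(T) = -11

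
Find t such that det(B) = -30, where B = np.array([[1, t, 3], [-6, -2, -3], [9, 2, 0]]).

t = 2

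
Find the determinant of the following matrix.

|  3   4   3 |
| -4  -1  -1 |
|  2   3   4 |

Expand along column 1:
  + 3 · |-1 -1; 3 4| = 3·(-4 − (-3)) = -3
  − (-4) · |4 3; 3 4| = −(-4)·(16 − 9) = 28
  + 2 · |4 3; -1 -1| = 2·(-4 − (-3)) = -2
Sum: (-3) + (28) + (-2) = 23

The determinant is 23.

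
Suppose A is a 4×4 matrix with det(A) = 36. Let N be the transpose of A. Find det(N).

det(Aᵀ) = det(A).
det(N) = (1)·(36) = 36

|N| = 36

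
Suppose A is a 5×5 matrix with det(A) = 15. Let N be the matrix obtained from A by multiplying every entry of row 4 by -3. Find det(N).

Scaling one row by -3 multiplies the determinant by -3.
det(N) = (-3)·(15) = -45

-45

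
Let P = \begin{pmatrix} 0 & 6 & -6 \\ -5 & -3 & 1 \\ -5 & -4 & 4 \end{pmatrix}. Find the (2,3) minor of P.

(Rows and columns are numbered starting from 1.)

30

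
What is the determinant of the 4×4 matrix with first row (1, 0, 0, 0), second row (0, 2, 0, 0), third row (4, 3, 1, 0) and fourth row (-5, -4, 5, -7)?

The matrix is lower triangular, so the determinant is the product of the diagonal entries:
det = (1) · (2) · (1) · (-7) = -14

The determinant is -14.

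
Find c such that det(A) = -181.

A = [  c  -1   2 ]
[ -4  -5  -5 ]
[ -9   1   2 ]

Expanding along the column containing c, det(A) is linear in c: det(A) = (-5)·c + (-151).
Set (-5)·c + (-151) = -181  ⇒  (-5)·c = -30  ⇒  c = 6.

6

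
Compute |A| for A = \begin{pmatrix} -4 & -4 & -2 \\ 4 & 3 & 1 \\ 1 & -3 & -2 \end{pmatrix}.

Expand along column 1:
  + (-4) · |3 1; -3 -2| = (-4)·(-6 − (-3)) = 12
  − 4 · |-4 -2; -3 -2| = −4·(8 − 6) = -8
  + 1 · |-4 -2; 3 1| = 1·(-4 − (-6)) = 2
Sum: (12) + (-8) + (2) = 6

|A| = 6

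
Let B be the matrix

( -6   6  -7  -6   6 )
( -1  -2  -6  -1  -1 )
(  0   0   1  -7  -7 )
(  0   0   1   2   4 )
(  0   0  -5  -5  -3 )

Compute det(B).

1764

B is block upper-triangular with a 2×2 block and a 3×3 block on the diagonal, so its determinant equals the product of the determinants of the diagonal blocks.
det of the 2×2 block = 18
det of the 3×3 block = 98
det = (18)·(98) = 1764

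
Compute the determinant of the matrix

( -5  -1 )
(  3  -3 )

The determinant is 18.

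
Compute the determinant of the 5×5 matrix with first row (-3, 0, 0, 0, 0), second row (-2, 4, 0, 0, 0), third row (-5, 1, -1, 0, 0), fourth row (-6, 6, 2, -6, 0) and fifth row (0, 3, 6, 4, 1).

The matrix is lower triangular, so the determinant is the product of the diagonal entries:
det = (-3) · (4) · (-1) · (-6) · (1) = -72

The determinant is -72.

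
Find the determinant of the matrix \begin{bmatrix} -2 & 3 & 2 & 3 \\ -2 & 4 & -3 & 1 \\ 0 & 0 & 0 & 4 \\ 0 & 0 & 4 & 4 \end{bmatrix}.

32

The matrix is block upper-triangular with a 2×2 block and a 2×2 block on the diagonal, so its determinant equals the product of the determinants of the diagonal blocks.
det of the 2×2 block = -2
det of the 2×2 block = -16
det = (-2)·(-16) = 32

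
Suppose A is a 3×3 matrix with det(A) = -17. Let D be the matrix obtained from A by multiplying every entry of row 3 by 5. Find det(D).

-85

Scaling one row by 5 multiplies the determinant by 5.
det(D) = (5)·(-17) = -85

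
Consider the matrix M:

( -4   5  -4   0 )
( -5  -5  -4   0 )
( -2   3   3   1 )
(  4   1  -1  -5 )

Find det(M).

det(M) = -934

Expand along column 4 (it has 2 zeros):
  − (1) · M_34   where M_34 = det([-4 5 -4; -5 -5 -4; 4 1 -1]) = -201
  + (-5) · M_44   where M_44 = det([-4 5 -4; -5 -5 -4; -2 3 3]) = 227
det = (-1)·(1)·(-201) + (+1)·(-5)·(227) = -934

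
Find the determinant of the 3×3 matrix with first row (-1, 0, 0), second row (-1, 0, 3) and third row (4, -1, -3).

Expand along column 2:
  − (-1) · |-1 0; -1 3| = −(-1)·(-3 − 0) = -3

-3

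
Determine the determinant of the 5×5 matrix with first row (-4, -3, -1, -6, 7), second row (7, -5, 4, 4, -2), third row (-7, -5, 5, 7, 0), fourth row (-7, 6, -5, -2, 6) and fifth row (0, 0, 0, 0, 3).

2808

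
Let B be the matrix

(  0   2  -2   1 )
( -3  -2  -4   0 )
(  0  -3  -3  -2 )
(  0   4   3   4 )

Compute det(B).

Expand along column 1 (it has 3 zeros):
  − (-3) · M_21   where M_21 = det([2 -2 1; -3 -3 -2; 4 3 4]) = -17
det = (-1)·(-3)·(-17) = -51

|B| = -51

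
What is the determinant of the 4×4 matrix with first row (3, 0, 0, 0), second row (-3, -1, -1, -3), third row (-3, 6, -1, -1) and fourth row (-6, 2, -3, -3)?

The determinant is 96.

Expand along row 1 (it has 3 zeros):
  + (3) · M_11   where M_11 = det([-1 -1 -3; 6 -1 -1; 2 -3 -3]) = 32
det = (+1)·(3)·(32) = 96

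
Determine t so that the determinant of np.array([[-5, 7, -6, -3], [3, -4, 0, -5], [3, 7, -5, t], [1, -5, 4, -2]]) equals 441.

Expanding along the row containing t, det(M) is linear in t: det(M) = (-62)·t + (627).
Set (-62)·t + (627) = 441  ⇒  (-62)·t = -186  ⇒  t = 3.

t = 3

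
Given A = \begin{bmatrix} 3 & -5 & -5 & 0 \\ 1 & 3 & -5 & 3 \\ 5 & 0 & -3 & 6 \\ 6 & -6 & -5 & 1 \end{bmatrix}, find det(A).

The determinant is -319.

Expand along row 1 (it has 1 zero):
  + (3) · M_11   where M_11 = det([3 -5 3; 0 -3 6; -6 -5 1]) = 207
  − (-5) · M_12   where M_12 = det([1 -5 3; 5 -3 6; 6 -5 1]) = -149
  + (-5) · M_13   where M_13 = det([1 3 3; 5 0 6; 6 -6 1]) = 39
det = (+1)·(3)·(207) + (-1)·(-5)·(-149) + (+1)·(-5)·(39) = -319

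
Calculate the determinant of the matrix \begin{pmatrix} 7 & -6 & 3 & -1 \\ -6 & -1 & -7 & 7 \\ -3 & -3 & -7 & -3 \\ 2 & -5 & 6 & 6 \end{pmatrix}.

Expand along row 1:
  + (7) · M_11   where M_11 = det([-1 -7 7; -3 -7 -3; -5 6 6]) = -578
  − (-6) · M_12   where M_12 = det([-6 -7 7; -3 -7 -3; 2 6 6]) = 32
  + (3) · M_13   where M_13 = det([-6 -1 7; -3 -3 -3; 2 -5 6]) = 333
  − (-1) · M_14   where M_14 = det([-6 -1 -7; -3 -3 -7; 2 -5 6]) = 167
det = (+1)·(7)·(-578) + (-1)·(-6)·(32) + (+1)·(3)·(333) + (-1)·(-1)·(167) = -2688

-2688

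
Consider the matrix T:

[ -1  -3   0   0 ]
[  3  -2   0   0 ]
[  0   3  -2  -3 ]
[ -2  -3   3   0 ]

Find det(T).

T is block lower-triangular with a 2×2 block and a 2×2 block on the diagonal, so its determinant equals the product of the determinants of the diagonal blocks.
det of the 2×2 block = 11
det of the 2×2 block = 9
det = (11)·(9) = 99

99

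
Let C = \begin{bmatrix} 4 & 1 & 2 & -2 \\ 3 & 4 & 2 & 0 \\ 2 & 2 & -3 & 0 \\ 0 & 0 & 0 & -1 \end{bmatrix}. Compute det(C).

The determinant is 55.

Expand along row 4 (it has 3 zeros):
  + (-1) · M_44   where M_44 = det([4 1 2; 3 4 2; 2 2 -3]) = -55
det = (+1)·(-1)·(-55) = 55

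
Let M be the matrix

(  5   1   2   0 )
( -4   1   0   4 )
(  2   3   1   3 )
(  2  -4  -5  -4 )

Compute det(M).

-157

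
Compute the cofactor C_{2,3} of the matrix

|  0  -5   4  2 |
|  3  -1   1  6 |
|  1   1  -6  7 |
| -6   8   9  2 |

Delete row 2 and column 3; the remaining 3×3 submatrix is [0 -5 2; 1 1 7; -6 8 2].
Its determinant is 248.
The cofactor carries sign (−1)^(2+3) = −1, so C_{2,3} = −(248) = -248.

-248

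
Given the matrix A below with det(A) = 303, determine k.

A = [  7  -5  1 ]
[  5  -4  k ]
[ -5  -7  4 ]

5

Expanding along the column containing k, det(A) is linear in k: det(A) = (74)·k + (-67).
Set (74)·k + (-67) = 303  ⇒  (74)·k = 370  ⇒  k = 5.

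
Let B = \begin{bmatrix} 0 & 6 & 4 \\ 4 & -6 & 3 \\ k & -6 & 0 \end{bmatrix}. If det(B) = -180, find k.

-2

Expanding along the column containing k, det(B) is linear in k: det(B) = (42)·k + (-96).
Set (42)·k + (-96) = -180  ⇒  (42)·k = -84  ⇒  k = -2.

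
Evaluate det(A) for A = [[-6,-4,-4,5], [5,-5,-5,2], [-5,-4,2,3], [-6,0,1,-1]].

The determinant is -829.

Expand along row 4 (it has 1 zero):
  − (-6) · M_41   where M_41 = det([-4 -4 5; -5 -5 2; -4 2 3]) = -102
  − (1) · M_43   where M_43 = det([-6 -4 5; 5 -5 2; -5 -4 3]) = -83
  + (-1) · M_44   where M_44 = det([-6 -4 -4; 5 -5 -5; -5 -4 2]) = 300
det = (-1)·(-6)·(-102) + (-1)·(1)·(-83) + (+1)·(-1)·(300) = -829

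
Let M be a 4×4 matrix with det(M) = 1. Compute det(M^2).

1

det(M^2) = (det M)^2 = (1)^2 = 1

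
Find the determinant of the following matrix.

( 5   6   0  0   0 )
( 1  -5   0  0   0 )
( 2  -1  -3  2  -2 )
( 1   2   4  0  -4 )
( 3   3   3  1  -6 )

The determinant is -124.

The matrix is block lower-triangular with a 2×2 block and a 3×3 block on the diagonal, so its determinant equals the product of the determinants of the diagonal blocks.
det of the 2×2 block = -31
det of the 3×3 block = 4
det = (-31)·(4) = -124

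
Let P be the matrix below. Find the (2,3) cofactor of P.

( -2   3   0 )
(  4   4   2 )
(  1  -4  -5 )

-5

Delete row 2 and column 3; the remaining 2×2 submatrix is [-2 3; 1 -4].
Its determinant is (-2)·(-4) − 3·1 = 5.
The cofactor carries sign (−1)^(2+3) = −1, so C_{2,3} = −(5) = -5.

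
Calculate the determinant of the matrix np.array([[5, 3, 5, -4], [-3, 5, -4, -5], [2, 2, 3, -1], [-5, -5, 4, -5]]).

-860

Expand along row 1:
  + (5) · M_11   where M_11 = det([5 -4 -5; 2 3 -1; -5 4 -5]) = -230
  − (3) · M_12   where M_12 = det([-3 -4 -5; 2 3 -1; -5 4 -5]) = -142
  + (5) · M_13   where M_13 = det([-3 5 -5; 2 2 -1; -5 -5 -5]) = 120
  − (-4) · M_14   where M_14 = det([-3 5 -4; 2 2 3; -5 -5 4]) = -184
det = (+1)·(5)·(-230) + (-1)·(3)·(-142) + (+1)·(5)·(120) + (-1)·(-4)·(-184) = -860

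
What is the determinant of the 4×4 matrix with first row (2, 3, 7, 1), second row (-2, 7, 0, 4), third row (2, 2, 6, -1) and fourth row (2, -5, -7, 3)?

Expand along row 2 (it has 1 zero):
  − (-2) · M_21   where M_21 = det([3 7 1; 2 6 -1; -5 -7 3]) = 42
  + (7) · M_22   where M_22 = det([2 7 1; 2 6 -1; 2 -7 3]) = -60
  + (4) · M_24   where M_24 = det([2 3 7; 2 2 6; 2 -5 -7]) = 12
det = (-1)·(-2)·(42) + (+1)·(7)·(-60) + (+1)·(4)·(12) = -288

-288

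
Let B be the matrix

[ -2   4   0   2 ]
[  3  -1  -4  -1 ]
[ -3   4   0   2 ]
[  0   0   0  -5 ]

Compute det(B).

The determinant is -80.

Expand along row 4 (it has 3 zeros):
  + (-5) · M_44   where M_44 = det([-2 4 0; 3 -1 -4; -3 4 0]) = 16
det = (+1)·(-5)·(16) = -80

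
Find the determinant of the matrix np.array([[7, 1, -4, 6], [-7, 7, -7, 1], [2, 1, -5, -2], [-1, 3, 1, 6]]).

Expand along row 1:
  + (7) · M_11   where M_11 = det([7 -7 1; 1 -5 -2; 3 1 6]) = -96
  − (1) · M_12   where M_12 = det([-7 -7 1; 2 -5 -2; -1 1 6]) = 263
  + (-4) · M_13   where M_13 = det([-7 7 1; 2 1 -2; -1 3 6]) = -147
  − (6) · M_14   where M_14 = det([-7 7 -7; 2 1 -5; -1 3 1]) = -140
det = (+1)·(7)·(-96) + (-1)·(1)·(263) + (+1)·(-4)·(-147) + (-1)·(6)·(-140) = 493

The determinant is 493.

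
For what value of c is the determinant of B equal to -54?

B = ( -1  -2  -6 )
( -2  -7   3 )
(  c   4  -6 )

Expanding along the column containing c, det(B) is linear in c: det(B) = (-48)·c + (42).
Set (-48)·c + (42) = -54  ⇒  (-48)·c = -96  ⇒  c = 2.

2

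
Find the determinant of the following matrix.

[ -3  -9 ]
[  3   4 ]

15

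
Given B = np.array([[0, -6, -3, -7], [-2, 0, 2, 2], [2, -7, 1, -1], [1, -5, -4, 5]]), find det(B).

-978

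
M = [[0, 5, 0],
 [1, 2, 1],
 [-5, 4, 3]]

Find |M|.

det(M) = -40

Expand along row 1:
  − 5 · |1 1; -5 3| = −5·(3 − (-5)) = -40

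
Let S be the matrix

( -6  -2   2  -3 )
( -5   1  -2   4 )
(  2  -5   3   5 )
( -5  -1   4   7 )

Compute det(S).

Expand along row 1:
  + (-6) · M_11   where M_11 = det([1 -2 4; -5 3 5; -1 4 7]) = -127
  − (-2) · M_12   where M_12 = det([-5 -2 4; 2 3 5; -5 4 7]) = 165
  + (2) · M_13   where M_13 = det([-5 1 4; 2 -5 5; -5 -1 7]) = 3
  − (-3) · M_14   where M_14 = det([-5 1 -2; 2 -5 3; -5 -1 4]) = 116
det = (+1)·(-6)·(-127) + (-1)·(-2)·(165) + (+1)·(2)·(3) + (-1)·(-3)·(116) = 1446

|S| = 1446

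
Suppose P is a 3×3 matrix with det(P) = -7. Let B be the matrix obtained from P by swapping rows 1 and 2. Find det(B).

The determinant is 7.

Swapping two rows multiplies the determinant by −1.
det(B) = (-1)·(-7) = 7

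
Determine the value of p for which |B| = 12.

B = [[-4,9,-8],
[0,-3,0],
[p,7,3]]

Expanding along the row containing p, det(B) is linear in p: det(B) = (-24)·p + (36).
Set (-24)·p + (36) = 12  ⇒  (-24)·p = -24  ⇒  p = 1.

p = 1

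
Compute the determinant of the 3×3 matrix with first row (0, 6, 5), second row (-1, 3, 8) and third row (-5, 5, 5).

-160

Expand along row 1:
  − 6 · |-1 8; -5 5| = −6·(-5 − (-40)) = -210
  + 5 · |-1 3; -5 5| = 5·(-5 − (-15)) = 50
Sum: (-210) + (50) = -160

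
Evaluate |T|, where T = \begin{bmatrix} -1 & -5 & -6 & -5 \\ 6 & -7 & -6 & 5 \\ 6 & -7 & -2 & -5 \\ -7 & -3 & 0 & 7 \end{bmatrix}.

Expand along row 4 (it has 1 zero):
  − (-7) · M_41   where M_41 = det([-5 -6 -5; -7 -6 5; -7 -2 -5]) = 360
  + (-3) · M_42   where M_42 = det([-1 -6 -5; 6 -6 5; 6 -2 -5]) = -520
  + (7) · M_44   where M_44 = det([-1 -5 -6; 6 -7 -6; 6 -7 -2]) = 148
det = (-1)·(-7)·(360) + (+1)·(-3)·(-520) + (+1)·(7)·(148) = 5116

5116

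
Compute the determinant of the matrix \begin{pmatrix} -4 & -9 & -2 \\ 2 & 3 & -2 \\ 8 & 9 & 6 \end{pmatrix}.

Expand along column 1:
  + (-4) · |3 -2; 9 6| = (-4)·(18 − (-18)) = -144
  − 2 · |-9 -2; 9 6| = −2·(-54 − (-18)) = 72
  + 8 · |-9 -2; 3 -2| = 8·(18 − (-6)) = 192
Sum: (-144) + (72) + (192) = 120

120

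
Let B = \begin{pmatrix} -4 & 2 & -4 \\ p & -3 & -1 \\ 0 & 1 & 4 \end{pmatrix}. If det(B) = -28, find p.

6

Expanding along the column containing p, det(B) is linear in p: det(B) = (-12)·p + (44).
Set (-12)·p + (44) = -28  ⇒  (-12)·p = -72  ⇒  p = 6.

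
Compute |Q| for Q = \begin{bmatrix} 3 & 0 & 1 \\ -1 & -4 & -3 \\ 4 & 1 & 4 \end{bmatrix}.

Expand along column 2:
  + (-4) · |3 1; 4 4| = (-4)·(12 − 4) = -32
  − 1 · |3 1; -1 -3| = −1·(-9 − (-1)) = 8
Sum: (-32) + (8) = -24

-24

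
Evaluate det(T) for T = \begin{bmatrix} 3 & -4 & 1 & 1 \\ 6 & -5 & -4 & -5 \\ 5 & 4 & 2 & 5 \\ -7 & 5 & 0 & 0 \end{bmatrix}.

Expand along row 4 (it has 2 zeros):
  − (-7) · M_41   where M_41 = det([-4 1 1; -5 -4 -5; 4 2 5]) = 51
  + (5) · M_42   where M_42 = det([3 1 1; 6 -4 -5; 5 2 5]) = -53
det = (-1)·(-7)·(51) + (+1)·(5)·(-53) = 92

92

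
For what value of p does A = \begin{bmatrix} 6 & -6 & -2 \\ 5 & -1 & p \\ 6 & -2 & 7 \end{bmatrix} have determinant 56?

5

Expanding along the column containing p, det(A) is linear in p: det(A) = (-24)·p + (176).
Set (-24)·p + (176) = 56  ⇒  (-24)·p = -120  ⇒  p = 5.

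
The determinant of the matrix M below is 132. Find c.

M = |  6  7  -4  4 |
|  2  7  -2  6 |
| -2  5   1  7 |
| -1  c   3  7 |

c = -3

Expanding along the row containing c, det(M) is linear in c: det(M) = (-24)·c + (60).
Set (-24)·c + (60) = 132  ⇒  (-24)·c = 72  ⇒  c = -3.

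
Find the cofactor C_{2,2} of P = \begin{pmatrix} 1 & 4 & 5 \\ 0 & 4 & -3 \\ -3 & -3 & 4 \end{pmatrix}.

19

Delete row 2 and column 2; the remaining 2×2 submatrix is [1 5; -3 4].
Its determinant is 1·4 − 5·(-3) = 19.
The cofactor carries sign (−1)^(2+2) = +1, so C_{2,2} = +(19) = 19.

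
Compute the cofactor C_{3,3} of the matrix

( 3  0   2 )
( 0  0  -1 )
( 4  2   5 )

The cofactor is 0.

Delete row 3 and column 3; the remaining 2×2 submatrix is [3 0; 0 0].
Its determinant is 3·0 − 0·0 = 0.
The cofactor carries sign (−1)^(3+3) = +1, so C_{3,3} = +(0) = 0.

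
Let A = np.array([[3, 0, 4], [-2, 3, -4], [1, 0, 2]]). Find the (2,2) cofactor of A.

Delete row 2 and column 2; the remaining 2×2 submatrix is [3 4; 1 2].
Its determinant is 3·2 − 4·1 = 2.
The cofactor carries sign (−1)^(2+2) = +1, so C_{2,2} = +(2) = 2.

The cofactor is 2.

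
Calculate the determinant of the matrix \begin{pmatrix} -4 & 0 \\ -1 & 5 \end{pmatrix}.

The determinant is -20.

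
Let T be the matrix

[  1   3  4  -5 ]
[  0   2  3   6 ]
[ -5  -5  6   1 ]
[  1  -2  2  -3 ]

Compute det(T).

Expand along row 2 (it has 1 zero):
  + (2) · M_22   where M_22 = det([1 4 -5; -5 6 1; 1 2 -3]) = 4
  − (3) · M_23   where M_23 = det([1 3 -5; -5 -5 1; 1 -2 -3]) = -100
  + (6) · M_24   where M_24 = det([1 3 4; -5 -5 6; 1 -2 2]) = 110
det = (+1)·(2)·(4) + (-1)·(3)·(-100) + (+1)·(6)·(110) = 968

det(T) = 968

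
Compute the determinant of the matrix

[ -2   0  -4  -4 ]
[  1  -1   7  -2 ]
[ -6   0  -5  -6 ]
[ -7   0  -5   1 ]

Expand along column 2 (it has 3 zeros):
  + (-1) · M_22   where M_22 = det([-2 -4 -4; -6 -5 -6; -7 -5 1]) = -102
det = (+1)·(-1)·(-102) = 102

102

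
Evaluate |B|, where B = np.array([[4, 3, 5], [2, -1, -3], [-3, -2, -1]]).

Expand along row 1:
  + 4 · |-1 -3; -2 -1| = 4·(1 − 6) = -20
  − 3 · |2 -3; -3 -1| = −3·(-2 − 9) = 33
  + 5 · |2 -1; -3 -2| = 5·(-4 − 3) = -35
Sum: (-20) + (33) + (-35) = -22

-22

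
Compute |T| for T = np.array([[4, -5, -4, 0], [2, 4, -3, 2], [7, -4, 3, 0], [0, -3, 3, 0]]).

Expand along column 4 (it has 3 zeros):
  + (2) · M_24   where M_24 = det([4 -5 -4; 7 -4 3; 0 -3 3]) = 177
det = (+1)·(2)·(177) = 354

The determinant is 354.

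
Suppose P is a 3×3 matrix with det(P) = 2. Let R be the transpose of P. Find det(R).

det(Pᵀ) = det(P).
det(R) = (1)·(2) = 2

|R| = 2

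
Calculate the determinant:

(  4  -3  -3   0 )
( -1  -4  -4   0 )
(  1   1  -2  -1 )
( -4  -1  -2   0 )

Expand along column 4 (it has 3 zeros):
  − (-1) · M_34   where M_34 = det([4 -3 -3; -1 -4 -4; -4 -1 -2]) = 19
det = (-1)·(-1)·(19) = 19

19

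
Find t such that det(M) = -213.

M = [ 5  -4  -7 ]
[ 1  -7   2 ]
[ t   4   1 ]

t = 2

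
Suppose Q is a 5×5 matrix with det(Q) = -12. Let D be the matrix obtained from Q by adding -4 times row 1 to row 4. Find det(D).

Adding a multiple of one row to another leaves the determinant unchanged.
det(D) = (1)·(-12) = -12

The determinant is -12.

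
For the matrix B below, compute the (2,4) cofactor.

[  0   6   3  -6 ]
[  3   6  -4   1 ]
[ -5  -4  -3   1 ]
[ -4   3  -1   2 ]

-51

Delete row 2 and column 4; the remaining 3×3 submatrix is [0 6 3; -5 -4 -3; -4 3 -1].
Its determinant is -51.
The cofactor carries sign (−1)^(2+4) = +1, so C_{2,4} = +(-51) = -51.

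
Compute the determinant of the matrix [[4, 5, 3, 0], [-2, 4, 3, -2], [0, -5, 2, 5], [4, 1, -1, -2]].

The determinant is -348.

Expand along row 1 (it has 1 zero):
  + (4) · M_11   where M_11 = det([4 3 -2; -5 2 5; 1 -1 -2]) = -17
  − (5) · M_12   where M_12 = det([-2 3 -2; 0 2 5; 4 -1 -2]) = 74
  + (3) · M_13   where M_13 = det([-2 4 -2; 0 -5 5; 4 1 -2]) = 30
det = (+1)·(4)·(-17) + (-1)·(5)·(74) + (+1)·(3)·(30) = -348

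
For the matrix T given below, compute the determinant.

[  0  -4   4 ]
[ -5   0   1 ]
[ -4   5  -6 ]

Expand along column 1:
  − (-5) · |-4 4; 5 -6| = −(-5)·(24 − 20) = 20
  + (-4) · |-4 4; 0 1| = (-4)·(-4 − 0) = 16
Sum: (20) + (16) = 36

36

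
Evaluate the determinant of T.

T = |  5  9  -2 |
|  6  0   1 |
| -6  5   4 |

-355

Expand along row 2:
  − 6 · |9 -2; 5 4| = −6·(36 − (-10)) = -276
  − 1 · |5 9; -6 5| = −1·(25 − (-54)) = -79
Sum: (-276) + (-79) = -355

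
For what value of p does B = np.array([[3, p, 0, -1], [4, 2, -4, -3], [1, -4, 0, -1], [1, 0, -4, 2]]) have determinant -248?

p = 5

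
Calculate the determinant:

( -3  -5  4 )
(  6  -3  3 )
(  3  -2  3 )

Expand along row 1:
  + (-3) · |-3 3; -2 3| = (-3)·(-9 − (-6)) = 9
  − (-5) · |6 3; 3 3| = −(-5)·(18 − 9) = 45
  + 4 · |6 -3; 3 -2| = 4·(-12 − (-9)) = -12
Sum: (9) + (45) + (-12) = 42

42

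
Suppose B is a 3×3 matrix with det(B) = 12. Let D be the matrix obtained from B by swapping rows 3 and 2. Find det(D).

|D| = -12

Swapping two rows multiplies the determinant by −1.
det(D) = (-1)·(12) = -12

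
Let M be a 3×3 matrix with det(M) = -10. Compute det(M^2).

The determinant is 100.

det(M^2) = (det M)^2 = (-10)^2 = 100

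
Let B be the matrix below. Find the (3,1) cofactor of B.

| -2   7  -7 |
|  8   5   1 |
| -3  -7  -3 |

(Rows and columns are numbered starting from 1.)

The cofactor is 42.

Delete row 3 and column 1; the remaining 2×2 submatrix is [7 -7; 5 1].
Its determinant is 7·1 − (-7)·5 = 42.
The cofactor carries sign (−1)^(3+1) = +1, so C_{3,1} = +(42) = 42.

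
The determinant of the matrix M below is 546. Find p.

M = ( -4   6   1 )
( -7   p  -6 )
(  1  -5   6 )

Expanding along the column containing p, det(M) is linear in p: det(M) = (-25)·p + (371).
Set (-25)·p + (371) = 546  ⇒  (-25)·p = 175  ⇒  p = -7.

p = -7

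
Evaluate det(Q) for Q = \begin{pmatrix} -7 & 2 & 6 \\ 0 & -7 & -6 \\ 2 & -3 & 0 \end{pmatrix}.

Expand along column 1:
  + (-7) · |-7 -6; -3 0| = (-7)·(0 − 18) = 126
  + 2 · |2 6; -7 -6| = 2·(-12 − (-42)) = 60
Sum: (126) + (60) = 186

186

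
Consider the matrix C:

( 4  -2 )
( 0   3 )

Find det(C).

det(C) = 4·3 − (-2)·0 = 12 − 0 = 12

det(C) = 12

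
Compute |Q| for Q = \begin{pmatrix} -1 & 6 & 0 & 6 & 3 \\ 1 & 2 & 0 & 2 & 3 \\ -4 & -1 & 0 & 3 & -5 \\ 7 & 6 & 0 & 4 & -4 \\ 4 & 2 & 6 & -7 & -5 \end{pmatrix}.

Expand along column 3 (it has 4 zeros):
  + (6) · M_53   where M_53 = det([-1 6 6 3; 1 2 2 3; -4 -1 3 -5; 7 6 4 -4]) = 580
det = (+1)·(6)·(580) = 3480

det(Q) = 3480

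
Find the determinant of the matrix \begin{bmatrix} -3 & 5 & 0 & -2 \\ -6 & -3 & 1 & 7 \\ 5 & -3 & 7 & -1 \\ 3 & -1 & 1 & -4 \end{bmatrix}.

Expand along row 1 (it has 1 zero):
  + (-3) · M_11   where M_11 = det([-3 1 7; -3 7 -1; -1 1 -4]) = 98
  − (5) · M_12   where M_12 = det([-6 1 7; 5 7 -1; 3 1 -4]) = 67
  − (-2) · M_14   where M_14 = det([-6 -3 1; 5 -3 7; 3 -1 1]) = -68
det = (+1)·(-3)·(98) + (-1)·(5)·(67) + (-1)·(-2)·(-68) = -765

-765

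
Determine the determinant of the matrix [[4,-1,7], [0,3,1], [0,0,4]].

48

The matrix is upper triangular, so the determinant is the product of the diagonal entries:
det = (4) · (3) · (4) = 48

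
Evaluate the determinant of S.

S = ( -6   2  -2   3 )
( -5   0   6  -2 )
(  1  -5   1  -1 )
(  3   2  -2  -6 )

1314

Expand along row 2 (it has 1 zero):
  − (-5) · M_21   where M_21 = det([2 -2 3; -5 1 -1; 2 -2 -6]) = 72
  − (6) · M_23   where M_23 = det([-6 2 3; 1 -5 -1; 3 2 -6]) = -135
  + (-2) · M_24   where M_24 = det([-6 2 -2; 1 -5 1; 3 2 -2]) = -72
det = (-1)·(-5)·(72) + (-1)·(6)·(-135) + (+1)·(-2)·(-72) = 1314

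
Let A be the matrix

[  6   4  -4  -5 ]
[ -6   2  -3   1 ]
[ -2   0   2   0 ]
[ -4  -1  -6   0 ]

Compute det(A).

Expand along row 3 (it has 2 zeros):
  + (-2) · M_31   where M_31 = det([4 -4 -5; 2 -3 1; -1 -6 0]) = 103
  + (2) · M_33   where M_33 = det([6 4 -5; -6 2 1; -4 -1 0]) = -80
det = (+1)·(-2)·(103) + (+1)·(2)·(-80) = -366

-366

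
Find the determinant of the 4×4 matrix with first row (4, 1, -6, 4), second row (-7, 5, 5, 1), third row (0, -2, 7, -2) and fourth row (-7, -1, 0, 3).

Expand along row 3 (it has 1 zero):
  − (-2) · M_32   where M_32 = det([4 -6 4; -7 5 1; -7 0 3]) = 116
  + (7) · M_33   where M_33 = det([4 1 4; -7 5 1; -7 -1 3]) = 246
  − (-2) · M_34   where M_34 = det([4 1 -6; -7 5 5; -7 -1 0]) = -267
det = (-1)·(-2)·(116) + (+1)·(7)·(246) + (-1)·(-2)·(-267) = 1420

1420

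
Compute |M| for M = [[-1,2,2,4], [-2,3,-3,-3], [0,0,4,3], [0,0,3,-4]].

The determinant is -25.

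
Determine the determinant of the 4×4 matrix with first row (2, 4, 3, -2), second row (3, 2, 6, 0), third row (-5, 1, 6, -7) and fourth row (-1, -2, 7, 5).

Expand along row 2 (it has 1 zero):
  − (3) · M_21   where M_21 = det([4 3 -2; 1 6 -7; -2 7 5]) = 305
  + (2) · M_22   where M_22 = det([2 3 -2; -5 6 -7; -1 7 5]) = 312
  − (6) · M_23   where M_23 = det([2 4 -2; -5 1 -7; -1 -2 5]) = 88
det = (-1)·(3)·(305) + (+1)·(2)·(312) + (-1)·(6)·(88) = -819

The determinant is -819.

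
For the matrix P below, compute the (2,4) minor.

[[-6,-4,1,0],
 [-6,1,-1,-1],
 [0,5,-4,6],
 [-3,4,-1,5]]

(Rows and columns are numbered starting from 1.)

-99

Delete row 2 and column 4; the remaining 3×3 submatrix is [-6 -4 1; 0 5 -4; -3 4 -1].
Its determinant is -99.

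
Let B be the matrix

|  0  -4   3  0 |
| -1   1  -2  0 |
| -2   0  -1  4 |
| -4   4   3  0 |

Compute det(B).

Expand along column 4 (it has 3 zeros):
  − (4) · M_34   where M_34 = det([0 -4 3; -1 1 -2; -4 4 3]) = -44
det = (-1)·(4)·(-44) = 176

176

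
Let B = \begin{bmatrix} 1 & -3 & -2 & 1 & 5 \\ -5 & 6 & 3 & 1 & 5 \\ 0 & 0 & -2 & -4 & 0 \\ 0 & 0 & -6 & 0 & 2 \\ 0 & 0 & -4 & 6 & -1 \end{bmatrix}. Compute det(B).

|B| = -720

B is block upper-triangular with a 2×2 block and a 3×3 block on the diagonal, so its determinant equals the product of the determinants of the diagonal blocks.
det of the 2×2 block = -9
det of the 3×3 block = 80
det = (-9)·(80) = -720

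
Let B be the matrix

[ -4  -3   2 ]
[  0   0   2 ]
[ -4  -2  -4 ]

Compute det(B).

8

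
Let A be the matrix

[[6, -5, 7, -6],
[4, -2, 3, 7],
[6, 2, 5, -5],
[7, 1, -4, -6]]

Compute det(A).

Expand along row 1:
  + (6) · M_11   where M_11 = det([-2 3 7; 2 5 -5; 1 -4 -6]) = 30
  − (-5) · M_12   where M_12 = det([4 3 7; 6 5 -5; 7 -4 -6]) = -610
  + (7) · M_13   where M_13 = det([4 -2 7; 6 2 -5; 7 1 -6]) = -86
  − (-6) · M_14   where M_14 = det([4 -2 3; 6 2 5; 7 1 -4]) = -194
det = (+1)·(6)·(30) + (-1)·(-5)·(-610) + (+1)·(7)·(-86) + (-1)·(-6)·(-194) = -4636

|A| = -4636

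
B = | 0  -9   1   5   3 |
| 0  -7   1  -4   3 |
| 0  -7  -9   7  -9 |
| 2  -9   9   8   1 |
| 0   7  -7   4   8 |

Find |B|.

det(B) = -24568

Expand along column 1 (it has 4 zeros):
  − (2) · M_41   where M_41 = det([-9 1 5 3; -7 1 -4 3; -7 -9 7 -9; 7 -7 4 8]) = 12284
det = (-1)·(2)·(12284) = -24568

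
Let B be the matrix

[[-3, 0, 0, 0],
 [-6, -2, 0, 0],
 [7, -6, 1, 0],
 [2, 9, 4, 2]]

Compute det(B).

B is lower triangular, so det(B) is the product of the diagonal entries:
det = (-3) · (-2) · (1) · (2) = 12

12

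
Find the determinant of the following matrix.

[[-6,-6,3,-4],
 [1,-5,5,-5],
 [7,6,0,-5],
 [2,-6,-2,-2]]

-2224

Expand along row 3 (it has 1 zero):
  + (7) · M_31   where M_31 = det([-6 3 -4; -5 5 -5; -6 -2 -2]) = 20
  − (6) · M_32   where M_32 = det([-6 3 -4; 1 5 -5; 2 -2 -2]) = 144
  − (-5) · M_34   where M_34 = det([-6 -6 3; 1 -5 5; 2 -6 -2]) = -300
det = (+1)·(7)·(20) + (-1)·(6)·(144) + (-1)·(-5)·(-300) = -2224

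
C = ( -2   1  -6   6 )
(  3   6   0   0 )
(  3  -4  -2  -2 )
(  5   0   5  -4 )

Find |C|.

Expand along row 2 (it has 2 zeros):
  − (3) · M_21   where M_21 = det([1 -6 6; -4 -2 -2; 0 5 -4]) = -6
  + (6) · M_22   where M_22 = det([-2 -6 6; 3 -2 -2; 5 5 -4]) = 102
det = (-1)·(3)·(-6) + (+1)·(6)·(102) = 630

The determinant is 630.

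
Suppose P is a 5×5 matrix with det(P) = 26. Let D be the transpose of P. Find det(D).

26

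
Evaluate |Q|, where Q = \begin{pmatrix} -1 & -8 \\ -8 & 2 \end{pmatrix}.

det(Q) = (-1)·2 − (-8)·(-8) = -2 − 64 = -66

-66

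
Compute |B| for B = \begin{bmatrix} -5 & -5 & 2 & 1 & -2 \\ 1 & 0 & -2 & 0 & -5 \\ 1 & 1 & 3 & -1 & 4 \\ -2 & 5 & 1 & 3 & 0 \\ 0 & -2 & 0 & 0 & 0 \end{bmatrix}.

Expand along row 5 (it has 4 zeros):
  − (-2) · M_52   where M_52 = det([-5 2 1 -2; 1 -2 0 -5; 1 3 -1 4; -2 1 3 0]) = 165
det = (-1)·(-2)·(165) = 330

det(B) = 330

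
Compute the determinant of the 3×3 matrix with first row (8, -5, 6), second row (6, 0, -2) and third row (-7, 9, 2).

458

Expand along column 2:
  − (-5) · |6 -2; -7 2| = −(-5)·(12 − 14) = -10
  − 9 · |8 6; 6 -2| = −9·(-16 − 36) = 468
Sum: (-10) + (468) = 458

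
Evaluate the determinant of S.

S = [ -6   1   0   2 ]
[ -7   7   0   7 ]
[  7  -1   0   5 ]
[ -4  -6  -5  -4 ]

Expand along column 3 (it has 3 zeros):
  − (-5) · M_43   where M_43 = det([-6 1 2; -7 7 7; 7 -1 5]) = -252
det = (-1)·(-5)·(-252) = -1260

-1260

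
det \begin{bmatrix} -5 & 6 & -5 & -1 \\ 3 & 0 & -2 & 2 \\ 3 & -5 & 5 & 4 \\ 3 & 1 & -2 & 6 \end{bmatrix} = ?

Expand along row 2 (it has 1 zero):
  − (3) · M_21   where M_21 = det([6 -5 -1; -5 5 4; 1 -2 6]) = 53
  − (-2) · M_23   where M_23 = det([-5 6 -1; 3 -5 4; 3 1 6]) = 116
  + (2) · M_24   where M_24 = det([-5 6 -5; 3 -5 5; 3 1 -2]) = 11
det = (-1)·(3)·(53) + (-1)·(-2)·(116) + (+1)·(2)·(11) = 95

The determinant is 95.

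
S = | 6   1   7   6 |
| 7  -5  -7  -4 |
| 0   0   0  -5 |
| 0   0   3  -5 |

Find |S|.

S is block upper-triangular with a 2×2 block and a 2×2 block on the diagonal, so its determinant equals the product of the determinants of the diagonal blocks.
det of the 2×2 block = -37
det of the 2×2 block = 15
det = (-37)·(15) = -555

-555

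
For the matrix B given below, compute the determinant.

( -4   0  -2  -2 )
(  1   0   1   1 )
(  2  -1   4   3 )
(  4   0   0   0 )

Expand along row 4 (it has 3 zeros):
  − (4) · M_41   where M_41 = det([0 -2 -2; 0 1 1; -1 4 3]) = 0
det = (-1)·(4)·(0) = 0

The determinant is 0.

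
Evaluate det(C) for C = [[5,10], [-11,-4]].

det(C) = 5·(-4) − 10·(-11) = -20 − (-110) = 90

|C| = 90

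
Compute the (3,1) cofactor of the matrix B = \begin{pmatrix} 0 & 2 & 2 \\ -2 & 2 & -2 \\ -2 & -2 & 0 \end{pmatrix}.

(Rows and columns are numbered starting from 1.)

The cofactor is -8.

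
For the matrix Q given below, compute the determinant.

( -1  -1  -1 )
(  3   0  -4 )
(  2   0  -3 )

Expand along column 2:
  − (-1) · |3 -4; 2 -3| = −(-1)·(-9 − (-8)) = -1

det(Q) = -1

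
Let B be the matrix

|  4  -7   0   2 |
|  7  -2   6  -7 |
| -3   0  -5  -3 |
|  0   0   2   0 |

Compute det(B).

564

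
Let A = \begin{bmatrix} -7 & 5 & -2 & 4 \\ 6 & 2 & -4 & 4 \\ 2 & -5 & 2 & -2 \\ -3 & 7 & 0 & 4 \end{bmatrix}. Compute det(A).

Expand along row 4 (it has 1 zero):
  − (-3) · M_41   where M_41 = det([5 -2 4; 2 -4 4; -5 2 -2]) = -32
  + (7) · M_42   where M_42 = det([-7 -2 4; 6 -4 4; 2 2 -2]) = 40
  + (4) · M_44   where M_44 = det([-7 5 -2; 6 2 -4; 2 -5 2]) = 80
det = (-1)·(-3)·(-32) + (+1)·(7)·(40) + (+1)·(4)·(80) = 504

|A| = 504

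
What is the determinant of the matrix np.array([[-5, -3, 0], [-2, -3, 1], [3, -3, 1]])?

-15

Expand along row 1:
  + (-5) · |-3 1; -3 1| = (-5)·(-3 − (-3)) = 0
  − (-3) · |-2 1; 3 1| = −(-3)·(-2 − 3) = -15
Sum: (0) + (-15) = -15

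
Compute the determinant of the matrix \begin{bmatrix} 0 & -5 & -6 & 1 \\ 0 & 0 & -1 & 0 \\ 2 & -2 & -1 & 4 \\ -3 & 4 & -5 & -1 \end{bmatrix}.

Expand along row 2 (it has 3 zeros):
  − (-1) · M_23   where M_23 = det([0 -5 1; 2 -2 4; -3 4 -1]) = 52
det = (-1)·(-1)·(52) = 52

52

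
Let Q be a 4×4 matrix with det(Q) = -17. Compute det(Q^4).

det(Q^4) = (det Q)^4 = (-17)^4 = 83521

83521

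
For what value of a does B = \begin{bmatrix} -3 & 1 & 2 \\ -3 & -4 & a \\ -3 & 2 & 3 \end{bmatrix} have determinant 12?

1

Expanding along the row containing a, det(B) is linear in a: det(B) = (3)·a + (9).
Set (3)·a + (9) = 12  ⇒  (3)·a = 3  ⇒  a = 1.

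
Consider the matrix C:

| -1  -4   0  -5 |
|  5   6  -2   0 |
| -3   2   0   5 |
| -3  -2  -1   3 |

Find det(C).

|C| = -174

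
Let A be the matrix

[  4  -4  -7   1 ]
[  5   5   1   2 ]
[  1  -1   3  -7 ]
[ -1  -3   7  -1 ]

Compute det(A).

The determinant is 2568.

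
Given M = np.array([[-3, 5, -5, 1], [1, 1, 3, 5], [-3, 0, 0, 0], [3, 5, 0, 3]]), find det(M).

det(M) = 240

Expand along row 3 (it has 3 zeros):
  + (-3) · M_31   where M_31 = det([5 -5 1; 1 3 5; 5 0 3]) = -80
det = (+1)·(-3)·(-80) = 240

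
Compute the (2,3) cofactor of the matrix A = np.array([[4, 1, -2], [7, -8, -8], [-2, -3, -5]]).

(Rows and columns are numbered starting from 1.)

Delete row 2 and column 3; the remaining 2×2 submatrix is [4 1; -2 -3].
Its determinant is 4·(-3) − 1·(-2) = -10.
The cofactor carries sign (−1)^(2+3) = −1, so C_{2,3} = −(-10) = 10.

10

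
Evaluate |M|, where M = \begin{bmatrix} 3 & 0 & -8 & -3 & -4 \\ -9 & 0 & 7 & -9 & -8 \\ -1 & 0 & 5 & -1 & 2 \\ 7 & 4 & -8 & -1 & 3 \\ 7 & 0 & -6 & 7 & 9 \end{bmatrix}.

The determinant is 2880.

Expand along column 2 (it has 4 zeros):
  + (4) · M_42   where M_42 = det([3 -8 -3 -4; -9 7 -9 -8; -1 5 -1 2; 7 -6 7 9]) = 720
det = (+1)·(4)·(720) = 2880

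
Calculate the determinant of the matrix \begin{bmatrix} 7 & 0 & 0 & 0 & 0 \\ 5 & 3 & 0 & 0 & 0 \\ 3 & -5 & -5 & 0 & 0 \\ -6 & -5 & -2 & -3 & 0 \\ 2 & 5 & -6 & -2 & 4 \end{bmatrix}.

1260

The matrix is lower triangular, so the determinant is the product of the diagonal entries:
det = (7) · (3) · (-5) · (-3) · (4) = 1260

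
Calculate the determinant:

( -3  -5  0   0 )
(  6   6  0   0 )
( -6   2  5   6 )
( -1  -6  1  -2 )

The determinant is -192.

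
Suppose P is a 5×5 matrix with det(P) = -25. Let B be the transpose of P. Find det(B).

det(Pᵀ) = det(P).
det(B) = (1)·(-25) = -25

|B| = -25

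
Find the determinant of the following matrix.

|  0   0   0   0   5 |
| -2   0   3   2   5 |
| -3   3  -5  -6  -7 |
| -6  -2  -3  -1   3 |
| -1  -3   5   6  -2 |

Expand along row 1 (it has 4 zeros):
  + (5) · M_15   where M_15 = det([-2 0 3 2; -3 3 -5 -6; -6 -2 -3 -1; -1 -3 5 6]) = 28
det = (+1)·(5)·(28) = 140

The determinant is 140.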